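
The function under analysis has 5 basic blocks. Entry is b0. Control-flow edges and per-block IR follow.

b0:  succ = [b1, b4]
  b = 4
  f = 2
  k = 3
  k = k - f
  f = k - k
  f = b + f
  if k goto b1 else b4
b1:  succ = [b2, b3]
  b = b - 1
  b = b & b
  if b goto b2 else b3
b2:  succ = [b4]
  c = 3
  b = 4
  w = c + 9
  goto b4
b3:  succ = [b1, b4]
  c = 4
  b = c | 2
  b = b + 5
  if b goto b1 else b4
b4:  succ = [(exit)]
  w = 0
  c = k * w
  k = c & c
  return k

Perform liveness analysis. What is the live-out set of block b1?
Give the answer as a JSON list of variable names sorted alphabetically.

Answer: ["k"]

Derivation:
def/use:
  b0 def {b,f,k} use ∅
  b1 def {b} use {b}
  b2 def {b,c,w} use ∅
  b3 def {b,c} use ∅
  b4 def {c,k,w} use {k}

Liveness:
  live b0: ∅→{b,k}
  live b1: {b,k}→{k}
  live b2: {k}→{k}
  live b3: {k}→{b,k}
  live b4: {k}→∅

live-out(b1) = ["k"]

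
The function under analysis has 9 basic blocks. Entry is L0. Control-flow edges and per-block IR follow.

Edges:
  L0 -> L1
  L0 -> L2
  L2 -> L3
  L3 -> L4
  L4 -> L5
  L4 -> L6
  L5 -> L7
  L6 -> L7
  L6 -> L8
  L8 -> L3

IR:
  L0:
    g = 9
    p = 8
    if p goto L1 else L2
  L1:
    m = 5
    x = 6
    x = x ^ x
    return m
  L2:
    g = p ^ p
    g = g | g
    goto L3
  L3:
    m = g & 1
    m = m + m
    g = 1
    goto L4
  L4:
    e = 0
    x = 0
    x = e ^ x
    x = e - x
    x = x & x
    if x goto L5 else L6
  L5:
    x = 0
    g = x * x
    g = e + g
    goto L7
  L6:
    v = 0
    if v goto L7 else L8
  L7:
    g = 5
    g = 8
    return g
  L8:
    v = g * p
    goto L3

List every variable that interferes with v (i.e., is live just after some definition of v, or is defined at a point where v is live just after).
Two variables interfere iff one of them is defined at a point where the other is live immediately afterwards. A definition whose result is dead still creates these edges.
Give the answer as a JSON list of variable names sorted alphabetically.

Answer: ["g", "p"]

Working:
Block summaries:
  L0: {g,p} / ∅
  L1: {m,x} / ∅
  L2: {g} / {p}
  L3: {g,m} / {g}
  L4: {e,x} / ∅
  L5: {g,x} / {e}
  L6: {v} / ∅
  L7: {g} / ∅
  L8: {v} / {g,p}

Backward fixpoint:
  L0: in=∅ out={p}
  L1: in=∅ out=∅
  L2: in={p} out={g,p}
  L3: in={g,p} out={g,p}
  L4: in={g,p} out={e,g,p}
  L5: in={e} out=∅
  L6: in={g,p} out={g,p}
  L7: in=∅ out=∅
  L8: in={g,p} out={g,p}

Conflict graph:
  e: {g,p,x}
  g: {e,p,v,x}
  m: {p,x}
  p: {e,g,m,v,x}
  v: {g,p}
  x: {e,g,m,p}

N(v) = ["g", "p"]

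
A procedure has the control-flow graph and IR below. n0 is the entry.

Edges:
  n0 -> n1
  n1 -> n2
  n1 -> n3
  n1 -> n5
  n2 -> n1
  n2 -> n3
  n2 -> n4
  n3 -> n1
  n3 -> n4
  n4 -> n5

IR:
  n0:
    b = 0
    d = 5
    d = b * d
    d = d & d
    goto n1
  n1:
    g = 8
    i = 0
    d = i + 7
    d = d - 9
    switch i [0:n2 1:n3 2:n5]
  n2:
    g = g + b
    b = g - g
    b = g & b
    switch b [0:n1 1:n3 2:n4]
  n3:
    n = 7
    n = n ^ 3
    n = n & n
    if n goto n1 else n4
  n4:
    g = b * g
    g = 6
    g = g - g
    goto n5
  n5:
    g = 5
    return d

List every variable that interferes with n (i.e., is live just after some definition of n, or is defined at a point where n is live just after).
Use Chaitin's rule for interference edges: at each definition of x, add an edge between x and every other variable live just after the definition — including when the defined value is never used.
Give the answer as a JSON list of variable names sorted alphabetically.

Answer: ["b", "d", "g"]

Derivation:
Per-block:
  n0: {b,d} / ∅
  n1: {d,g,i} / ∅
  n2: {b,g} / {b,g}
  n3: {n} / ∅
  n4: {g} / {b,g}
  n5: {g} / {d}

Live sets:
  n0: in=∅ out={b}
  n1: in={b} out={b,d,g}
  n2: in={b,d,g} out={b,d,g}
  n3: in={b,d,g} out={b,d,g}
  n4: in={b,d,g} out={d}
  n5: in={d} out=∅

Interfere edges:
  b↔{d,g,i,n}
  d↔{b,g,i,n}
  g↔{b,d,i,n}
  i↔{b,d,g}
  n↔{b,d,g}

N(n) = ["b", "d", "g"]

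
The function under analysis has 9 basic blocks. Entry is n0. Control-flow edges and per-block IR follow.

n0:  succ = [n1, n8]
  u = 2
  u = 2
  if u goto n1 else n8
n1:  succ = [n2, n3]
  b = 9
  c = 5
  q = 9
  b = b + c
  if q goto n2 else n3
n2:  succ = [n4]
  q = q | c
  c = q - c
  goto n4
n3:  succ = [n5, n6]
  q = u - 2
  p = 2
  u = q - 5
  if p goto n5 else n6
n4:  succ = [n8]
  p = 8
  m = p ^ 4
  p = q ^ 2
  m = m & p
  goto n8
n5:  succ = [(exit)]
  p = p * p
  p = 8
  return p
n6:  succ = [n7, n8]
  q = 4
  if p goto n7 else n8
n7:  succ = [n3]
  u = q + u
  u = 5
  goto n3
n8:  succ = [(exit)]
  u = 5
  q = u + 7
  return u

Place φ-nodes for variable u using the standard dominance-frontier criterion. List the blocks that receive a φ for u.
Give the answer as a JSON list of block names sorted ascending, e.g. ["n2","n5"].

Answer: ["n3", "n8"]

Working:
idom tree: n1←n0 n2←n1 n3←n1 n4←n2 n5←n3 n6←n3 n7←n6 n8←n0
Dom at joins:
  n3: preds {n1,n7}: {n0,n1} ∩ {n0,n1,n3,n6,n7} = {n0,n1}; idom=n1
  n8: preds {n0,n4,n6}: {n0} ∩ {n0,n1,n2,n4} ∩ {n0,n1,n3,n6} = {n0}; idom=n0

Frontier:
  n3←n1: walk · to n1
  n3←n7: walk n7→n6→n3 to n1
  n8←n0: walk · to n0
  n8←n4: walk n4→n2→n1 to n0
  n8←n6: walk n6→n3→n1 to n0
  DF(n0)=∅
  DF(n1)={n8}
  DF(n2)={n8}
  DF(n3)={n3,n8}
  DF(n4)={n8}
  DF(n5)=∅
  DF(n6)={n3,n8}
  DF(n7)={n3}
  DF(n8)=∅

φ for u: defs {n0,n3,n7,n8}
  DF⁺ = {n3,n8}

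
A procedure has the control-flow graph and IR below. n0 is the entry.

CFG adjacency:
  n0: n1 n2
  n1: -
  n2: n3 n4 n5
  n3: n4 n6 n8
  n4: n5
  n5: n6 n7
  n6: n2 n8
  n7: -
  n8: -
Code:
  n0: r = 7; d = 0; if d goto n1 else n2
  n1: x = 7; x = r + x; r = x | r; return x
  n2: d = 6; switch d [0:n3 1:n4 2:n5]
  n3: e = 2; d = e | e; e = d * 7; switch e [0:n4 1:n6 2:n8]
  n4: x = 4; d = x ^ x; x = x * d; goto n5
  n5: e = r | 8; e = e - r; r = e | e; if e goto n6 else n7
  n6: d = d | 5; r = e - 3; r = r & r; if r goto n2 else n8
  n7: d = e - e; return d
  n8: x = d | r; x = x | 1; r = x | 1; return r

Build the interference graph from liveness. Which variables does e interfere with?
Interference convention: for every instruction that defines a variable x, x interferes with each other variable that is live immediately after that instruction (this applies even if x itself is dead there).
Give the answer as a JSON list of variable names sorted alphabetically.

Answer: ["d", "r"]

Working:
Per-block:
  n0: def={d,r} ue=∅
  n1: def={r,x} ue={r}
  n2: def={d} ue=∅
  n3: def={d,e} ue=∅
  n4: def={d,x} ue=∅
  n5: def={e,r} ue={r}
  n6: def={d,r} ue={d,e}
  n7: def={d} ue={e}
  n8: def={r,x} ue={d,r}

Backward fixpoint:
  n0: in=∅ out={r}
  n1: in={r} out=∅
  n2: in={r} out={d,r}
  n3: in={r} out={d,e,r}
  n4: in={r} out={d,r}
  n5: in={d,r} out={d,e}
  n6: in={d,e} out={d,r}
  n7: in={e} out=∅
  n8: in={d,r} out=∅

Conflict graph:
  d↔{e,r,x}
  e↔{d,r}
  r↔{d,e,x}
  x↔{d,r}

N(e) = ["d", "r"]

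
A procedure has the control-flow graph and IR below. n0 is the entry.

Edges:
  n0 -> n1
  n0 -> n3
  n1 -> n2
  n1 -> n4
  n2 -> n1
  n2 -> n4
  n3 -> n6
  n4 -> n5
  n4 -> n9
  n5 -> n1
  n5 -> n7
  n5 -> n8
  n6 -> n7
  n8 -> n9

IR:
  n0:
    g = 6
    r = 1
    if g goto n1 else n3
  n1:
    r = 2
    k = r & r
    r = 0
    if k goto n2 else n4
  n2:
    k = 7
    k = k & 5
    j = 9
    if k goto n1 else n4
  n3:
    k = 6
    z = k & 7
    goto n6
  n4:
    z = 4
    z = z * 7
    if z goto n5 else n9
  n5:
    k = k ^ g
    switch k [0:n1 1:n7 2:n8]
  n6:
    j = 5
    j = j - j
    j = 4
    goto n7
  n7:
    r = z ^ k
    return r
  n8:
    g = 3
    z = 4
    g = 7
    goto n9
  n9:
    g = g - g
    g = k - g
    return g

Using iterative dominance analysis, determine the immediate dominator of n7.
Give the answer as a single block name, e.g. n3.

idom tree: n1←n0 n2←n1 n3←n0 n4←n1 n5←n4 n6←n3 n7←n0 n8←n5 n9←n4
Dom∩ at merges:
  n1: preds {n0,n2,n5}: {n0} ∩ {n0,n1,n2} ∩ {n0,n1,n4,n5} = {n0}; idom=n0
  n4: preds {n1,n2}: {n0,n1} ∩ {n0,n1,n2} = {n0,n1}; idom=n1
  n7: preds {n5,n6}: {n0,n1,n4,n5} ∩ {n0,n3,n6} = {n0}; idom=n0
  n9: preds {n4,n8}: {n0,n1,n4} ∩ {n0,n1,n4,n5,n8} = {n0,n1,n4}; idom=n4

idom(n7) = n0

Answer: n0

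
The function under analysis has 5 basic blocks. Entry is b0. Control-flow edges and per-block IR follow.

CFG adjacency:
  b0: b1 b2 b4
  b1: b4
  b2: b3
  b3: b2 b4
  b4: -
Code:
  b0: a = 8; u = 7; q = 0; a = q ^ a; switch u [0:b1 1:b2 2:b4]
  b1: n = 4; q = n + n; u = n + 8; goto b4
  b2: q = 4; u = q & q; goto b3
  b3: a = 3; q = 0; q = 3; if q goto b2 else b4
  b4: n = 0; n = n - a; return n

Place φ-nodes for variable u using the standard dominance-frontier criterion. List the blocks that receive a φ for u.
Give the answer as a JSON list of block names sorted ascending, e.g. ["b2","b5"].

idom tree: b1←b0 b2←b0 b3←b2 b4←b0
Dom at joins:
  b2: preds {b0,b3}: {b0} ∩ {b0,b2,b3} = {b0}; idom=b0
  b4: preds {b0,b1,b3}: {b0} ∩ {b0,b1} ∩ {b0,b2,b3} = {b0}; idom=b0

DF walk-up:
  b2←b0: walk · to b0
  b2←b3: walk b3→b2 to b0
  b4←b0: walk · to b0
  b4←b1: walk b1 to b0
  b4←b3: walk b3→b2 to b0
  b0: DF=∅
  b1: DF={b4}
  b2: DF={b2,b4}
  b3: DF={b2,b4}
  b4: DF=∅

φ for u: defs {b0,b1,b2}
  DF⁺ = {b2,b4}

Answer: ["b2", "b4"]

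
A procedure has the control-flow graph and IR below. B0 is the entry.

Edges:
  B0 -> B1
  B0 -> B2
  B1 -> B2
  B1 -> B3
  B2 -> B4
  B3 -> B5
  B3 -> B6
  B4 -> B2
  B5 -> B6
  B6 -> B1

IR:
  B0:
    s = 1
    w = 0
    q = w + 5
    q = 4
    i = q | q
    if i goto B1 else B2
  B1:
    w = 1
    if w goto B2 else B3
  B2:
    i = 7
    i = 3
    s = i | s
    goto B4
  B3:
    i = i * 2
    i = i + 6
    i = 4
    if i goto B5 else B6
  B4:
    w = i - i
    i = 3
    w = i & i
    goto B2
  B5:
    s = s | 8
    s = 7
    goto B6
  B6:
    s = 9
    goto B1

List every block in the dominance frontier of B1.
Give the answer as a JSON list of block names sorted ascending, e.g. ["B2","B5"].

idom tree: B1←B0 B2←B0 B3←B1 B4←B2 B5←B3 B6←B3
Dom at joins:
  B1: preds {B0,B6}: {B0} ∩ {B0,B1,B3,B6} = {B0}; idom=B0
  B2: preds {B0,B1,B4}: {B0} ∩ {B0,B1} ∩ {B0,B2,B4} = {B0}; idom=B0
  B6: preds {B3,B5}: {B0,B1,B3} ∩ {B0,B1,B3,B5} = {B0,B1,B3}; idom=B3

Frontier:
  B1←B0: walk · to B0
  B1←B6: walk B6→B3→B1 to B0
  B2←B0: walk · to B0
  B2←B1: walk B1 to B0
  B2←B4: walk B4→B2 to B0
  B6←B3: walk · to B3
  B6←B5: walk B5 to B3
  B0 → ∅
  B1 → {B1,B2}
  B2 → {B2}
  B3 → {B1}
  B4 → {B2}
  B5 → {B6}
  B6 → {B1}

DF(B1) = ["B1", "B2"]

Answer: ["B1", "B2"]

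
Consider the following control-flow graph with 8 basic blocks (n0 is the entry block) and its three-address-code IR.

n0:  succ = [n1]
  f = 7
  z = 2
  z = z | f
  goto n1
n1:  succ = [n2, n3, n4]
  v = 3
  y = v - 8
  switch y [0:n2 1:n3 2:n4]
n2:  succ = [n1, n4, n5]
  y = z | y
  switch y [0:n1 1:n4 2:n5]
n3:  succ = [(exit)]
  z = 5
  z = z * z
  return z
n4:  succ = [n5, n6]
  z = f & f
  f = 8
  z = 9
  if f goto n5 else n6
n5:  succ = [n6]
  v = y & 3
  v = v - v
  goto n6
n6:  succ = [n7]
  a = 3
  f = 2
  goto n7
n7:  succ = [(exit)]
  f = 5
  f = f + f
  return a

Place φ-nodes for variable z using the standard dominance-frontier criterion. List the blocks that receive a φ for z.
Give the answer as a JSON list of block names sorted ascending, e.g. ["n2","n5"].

Answer: ["n5", "n6"]

Analysis:
idom tree: n1←n0 n2←n1 n3←n1 n4←n1 n5←n1 n6←n1 n7←n6
Dom at joins:
  n1: preds {n0,n2}: {n0} ∩ {n0,n1,n2} = {n0}; idom=n0
  n4: preds {n1,n2}: {n0,n1} ∩ {n0,n1,n2} = {n0,n1}; idom=n1
  n5: preds {n2,n4}: {n0,n1,n2} ∩ {n0,n1,n4} = {n0,n1}; idom=n1
  n6: preds {n4,n5}: {n0,n1,n4} ∩ {n0,n1,n5} = {n0,n1}; idom=n1

Frontier:
  join n1 pred n0: · stop@n0
  join n1 pred n2: n2→n1 stop@n0
  join n4 pred n1: · stop@n1
  join n4 pred n2: n2 stop@n1
  join n5 pred n2: n2 stop@n1
  join n5 pred n4: n4 stop@n1
  join n6 pred n4: n4 stop@n1
  join n6 pred n5: n5 stop@n1
  n0 → ∅
  n1 → {n1}
  n2 → {n1,n4,n5}
  n3 → ∅
  n4 → {n5,n6}
  n5 → {n6}
  n6 → ∅
  n7 → ∅

φ for z: defs {n0,n3,n4}
  DF⁺ = {n5,n6}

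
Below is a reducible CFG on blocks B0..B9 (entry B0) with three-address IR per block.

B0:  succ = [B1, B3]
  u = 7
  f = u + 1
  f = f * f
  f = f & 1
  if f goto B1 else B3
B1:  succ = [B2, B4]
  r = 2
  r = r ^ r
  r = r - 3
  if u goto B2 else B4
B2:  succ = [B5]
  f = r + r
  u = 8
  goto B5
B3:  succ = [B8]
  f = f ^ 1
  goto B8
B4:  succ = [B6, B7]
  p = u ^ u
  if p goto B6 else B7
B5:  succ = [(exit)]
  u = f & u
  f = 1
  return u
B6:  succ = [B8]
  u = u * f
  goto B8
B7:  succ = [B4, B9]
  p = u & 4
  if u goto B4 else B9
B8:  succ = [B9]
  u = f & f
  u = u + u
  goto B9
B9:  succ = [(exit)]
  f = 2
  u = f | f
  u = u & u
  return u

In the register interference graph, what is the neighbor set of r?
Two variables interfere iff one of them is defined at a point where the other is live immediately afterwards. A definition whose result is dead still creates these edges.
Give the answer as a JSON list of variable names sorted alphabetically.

Per-block:
  B0: {f,u} / ∅
  B1: {r} / {u}
  B2: {f,u} / {r}
  B3: {f} / {f}
  B4: {p} / {u}
  B5: {f,u} / {f,u}
  B6: {u} / {f,u}
  B7: {p} / {u}
  B8: {u} / {f}
  B9: {f,u} / ∅

Live sets:
  B0 li=∅ lo={f,u}
  B1 li={f,u} lo={f,r,u}
  B2 li={r} lo={f,u}
  B3 li={f} lo={f}
  B4 li={f,u} lo={f,u}
  B5 li={f,u} lo=∅
  B6 li={f,u} lo={f}
  B7 li={f,u} lo={f,u}
  B8 li={f} lo=∅
  B9 li=∅ lo=∅

Interfere edges:
  f — {p,r,u}
  p — {f,u}
  r — {f,u}
  u — {f,p,r}

N(r) = ["f", "u"]

Answer: ["f", "u"]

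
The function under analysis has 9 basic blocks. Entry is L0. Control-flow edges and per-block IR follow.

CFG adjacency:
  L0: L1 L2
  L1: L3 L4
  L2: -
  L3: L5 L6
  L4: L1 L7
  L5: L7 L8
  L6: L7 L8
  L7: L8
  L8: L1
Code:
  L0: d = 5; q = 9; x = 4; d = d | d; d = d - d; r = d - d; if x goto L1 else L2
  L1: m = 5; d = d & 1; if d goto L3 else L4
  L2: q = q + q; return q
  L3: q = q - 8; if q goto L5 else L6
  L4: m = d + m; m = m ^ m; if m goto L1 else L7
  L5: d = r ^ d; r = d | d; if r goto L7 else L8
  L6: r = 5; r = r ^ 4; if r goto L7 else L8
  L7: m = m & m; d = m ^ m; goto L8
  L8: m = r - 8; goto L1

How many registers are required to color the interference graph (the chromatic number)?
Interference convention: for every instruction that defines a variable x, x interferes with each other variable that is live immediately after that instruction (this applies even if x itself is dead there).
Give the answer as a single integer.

Per-block:
  L0: def={d,q,r,x} ue=∅
  L1: def={d,m} ue={d}
  L2: def={q} ue={q}
  L3: def={q} ue={q}
  L4: def={m} ue={d,m}
  L5: def={d,r} ue={d,r}
  L6: def={r} ue=∅
  L7: def={d,m} ue={m}
  L8: def={m} ue={r}

Live sets:
  L0 li=∅ lo={d,q,r}
  L1 li={d,q,r} lo={d,m,q,r}
  L2 li={q} lo=∅
  L3 li={d,m,q,r} lo={d,m,q,r}
  L4 li={d,m,q,r} lo={d,m,q,r}
  L5 li={d,m,q,r} lo={d,m,q,r}
  L6 li={d,m,q} lo={d,m,q,r}
  L7 li={m,q,r} lo={d,q,r}
  L8 li={d,q,r} lo={d,q,r}

Interference:
  d — {m,q,r,x}
  m — {d,q,r}
  q — {d,m,r,x}
  r — {d,m,q,x}
  x — {d,q,r}

Colouring:
  clique {d,m,q,r} ⇒ need ≥ 4
  4-colouring: c0={d}  c1={q}  c2={r}  c3={m,x}
  χ = 4

Answer: 4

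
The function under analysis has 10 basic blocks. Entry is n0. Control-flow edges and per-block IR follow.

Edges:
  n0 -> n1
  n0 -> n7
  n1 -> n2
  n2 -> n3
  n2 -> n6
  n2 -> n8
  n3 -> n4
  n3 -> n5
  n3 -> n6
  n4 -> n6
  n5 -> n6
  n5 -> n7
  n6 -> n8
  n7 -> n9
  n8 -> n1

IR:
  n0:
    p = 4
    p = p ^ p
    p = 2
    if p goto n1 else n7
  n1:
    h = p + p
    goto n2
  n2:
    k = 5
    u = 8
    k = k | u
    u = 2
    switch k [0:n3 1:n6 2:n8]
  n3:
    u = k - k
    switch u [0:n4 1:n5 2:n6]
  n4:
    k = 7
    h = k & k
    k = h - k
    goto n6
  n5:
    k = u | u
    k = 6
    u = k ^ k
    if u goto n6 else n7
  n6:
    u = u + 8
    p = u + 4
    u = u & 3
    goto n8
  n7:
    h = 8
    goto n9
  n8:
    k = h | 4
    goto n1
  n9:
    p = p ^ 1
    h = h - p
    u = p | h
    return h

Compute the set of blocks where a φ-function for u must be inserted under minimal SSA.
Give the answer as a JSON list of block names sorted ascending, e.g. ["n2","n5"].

idom tree: n1←n0 n2←n1 n3←n2 n4←n3 n5←n3 n6←n2 n7←n0 n8←n2 n9←n7
Dom∩ at merges:
  n1: preds {n0,n8}: {n0} ∩ {n0,n1,n2,n8} = {n0}; idom=n0
  n6: preds {n2,n3,n4,n5}: {n0,n1,n2} ∩ {n0,n1,n2,n3} ∩ {n0,n1,n2,n3,n4} ∩ {n0,n1,n2,n3,n5} = {n0,n1,n2}; idom=n2
  n7: preds {n0,n5}: {n0} ∩ {n0,n1,n2,n3,n5} = {n0}; idom=n0
  n8: preds {n2,n6}: {n0,n1,n2} ∩ {n0,n1,n2,n6} = {n0,n1,n2}; idom=n2

Frontier:
  join n1 pred n0: · stop@n0
  join n1 pred n8: n8→n2→n1 stop@n0
  join n6 pred n2: · stop@n2
  join n6 pred n3: n3 stop@n2
  join n6 pred n4: n4→n3 stop@n2
  join n6 pred n5: n5→n3 stop@n2
  join n7 pred n0: · stop@n0
  join n7 pred n5: n5→n3→n2→n1 stop@n0
  join n8 pred n2: · stop@n2
  join n8 pred n6: n6 stop@n2
  DF(n0)=∅
  DF(n1)={n1,n7}
  DF(n2)={n1,n7}
  DF(n3)={n6,n7}
  DF(n4)={n6}
  DF(n5)={n6,n7}
  DF(n6)={n8}
  DF(n7)=∅
  DF(n8)={n1}
  DF(n9)=∅

φ for u: defs {n2,n3,n5,n6,n9}
  DF⁺ = {n1,n6,n7,n8}

Answer: ["n1", "n6", "n7", "n8"]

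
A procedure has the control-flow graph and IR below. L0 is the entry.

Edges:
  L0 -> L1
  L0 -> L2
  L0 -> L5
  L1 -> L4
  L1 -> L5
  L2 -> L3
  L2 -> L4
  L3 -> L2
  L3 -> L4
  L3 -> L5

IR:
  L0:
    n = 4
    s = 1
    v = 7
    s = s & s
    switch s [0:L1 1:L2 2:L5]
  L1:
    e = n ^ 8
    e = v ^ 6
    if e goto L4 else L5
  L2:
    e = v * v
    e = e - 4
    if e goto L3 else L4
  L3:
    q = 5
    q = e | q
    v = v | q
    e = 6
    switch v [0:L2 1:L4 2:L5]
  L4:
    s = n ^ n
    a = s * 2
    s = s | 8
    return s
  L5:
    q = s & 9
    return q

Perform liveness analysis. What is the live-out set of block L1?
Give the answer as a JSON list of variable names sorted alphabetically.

def/use:
  L0: {n,s,v} / ∅
  L1: {e} / {n,v}
  L2: {e} / {v}
  L3: {e,q,v} / {e,v}
  L4: {a,s} / {n}
  L5: {q} / {s}

Liveness:
  live L0: ∅→{n,s,v}
  live L1: {n,s,v}→{n,s}
  live L2: {n,s,v}→{e,n,s,v}
  live L3: {e,n,s,v}→{n,s,v}
  live L4: {n}→∅
  live L5: {s}→∅

live-out(L1) = ["n", "s"]

Answer: ["n", "s"]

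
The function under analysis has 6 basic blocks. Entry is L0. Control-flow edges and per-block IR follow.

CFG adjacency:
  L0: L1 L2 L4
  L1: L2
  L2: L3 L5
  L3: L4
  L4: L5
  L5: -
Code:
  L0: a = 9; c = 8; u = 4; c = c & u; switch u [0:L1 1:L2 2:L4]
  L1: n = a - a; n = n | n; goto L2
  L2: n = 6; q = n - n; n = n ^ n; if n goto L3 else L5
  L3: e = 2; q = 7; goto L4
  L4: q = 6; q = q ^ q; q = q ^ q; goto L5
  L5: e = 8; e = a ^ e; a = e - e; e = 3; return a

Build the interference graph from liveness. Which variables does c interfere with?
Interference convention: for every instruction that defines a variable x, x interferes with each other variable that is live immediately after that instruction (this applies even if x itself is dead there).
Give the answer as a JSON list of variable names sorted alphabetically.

Answer: ["a", "u"]

Analysis:
Per-block:
  L0: {a,c,u} / ∅
  L1: {n} / {a}
  L2: {n,q} / ∅
  L3: {e,q} / ∅
  L4: {q} / ∅
  L5: {a,e} / {a}

Liveness:
  live L0: ∅→{a}
  live L1: {a}→{a}
  live L2: {a}→{a}
  live L3: {a}→{a}
  live L4: {a}→{a}
  live L5: {a}→∅

Interfere edges:
  a: {c,e,n,q,u}
  c: {a,u}
  e: {a}
  n: {a,q}
  q: {a,n}
  u: {a,c}

N(c) = ["a", "u"]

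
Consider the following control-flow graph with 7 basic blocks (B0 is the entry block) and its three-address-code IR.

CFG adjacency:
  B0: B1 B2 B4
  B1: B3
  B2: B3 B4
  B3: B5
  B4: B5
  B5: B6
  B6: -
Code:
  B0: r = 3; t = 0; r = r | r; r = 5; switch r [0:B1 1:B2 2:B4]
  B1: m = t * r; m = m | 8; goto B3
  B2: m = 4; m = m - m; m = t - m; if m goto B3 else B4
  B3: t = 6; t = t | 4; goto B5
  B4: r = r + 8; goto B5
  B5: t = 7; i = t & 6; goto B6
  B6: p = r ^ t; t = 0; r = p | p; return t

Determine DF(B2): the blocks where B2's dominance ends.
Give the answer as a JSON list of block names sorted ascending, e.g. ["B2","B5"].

Answer: ["B3", "B4"]

Derivation:
idom tree: B1←B0 B2←B0 B3←B0 B4←B0 B5←B0 B6←B5
Dom∩ at merges:
  B3: preds {B1,B2}: {B0,B1} ∩ {B0,B2} = {B0}; idom=B0
  B4: preds {B0,B2}: {B0} ∩ {B0,B2} = {B0}; idom=B0
  B5: preds {B3,B4}: {B0,B3} ∩ {B0,B4} = {B0}; idom=B0

DF walk-up:
  B3←B1: walk B1 to B0
  B3←B2: walk B2 to B0
  B4←B0: walk · to B0
  B4←B2: walk B2 to B0
  B5←B3: walk B3 to B0
  B5←B4: walk B4 to B0
  B0 → ∅
  B1 → {B3}
  B2 → {B3,B4}
  B3 → {B5}
  B4 → {B5}
  B5 → ∅
  B6 → ∅

DF(B2) = ["B3", "B4"]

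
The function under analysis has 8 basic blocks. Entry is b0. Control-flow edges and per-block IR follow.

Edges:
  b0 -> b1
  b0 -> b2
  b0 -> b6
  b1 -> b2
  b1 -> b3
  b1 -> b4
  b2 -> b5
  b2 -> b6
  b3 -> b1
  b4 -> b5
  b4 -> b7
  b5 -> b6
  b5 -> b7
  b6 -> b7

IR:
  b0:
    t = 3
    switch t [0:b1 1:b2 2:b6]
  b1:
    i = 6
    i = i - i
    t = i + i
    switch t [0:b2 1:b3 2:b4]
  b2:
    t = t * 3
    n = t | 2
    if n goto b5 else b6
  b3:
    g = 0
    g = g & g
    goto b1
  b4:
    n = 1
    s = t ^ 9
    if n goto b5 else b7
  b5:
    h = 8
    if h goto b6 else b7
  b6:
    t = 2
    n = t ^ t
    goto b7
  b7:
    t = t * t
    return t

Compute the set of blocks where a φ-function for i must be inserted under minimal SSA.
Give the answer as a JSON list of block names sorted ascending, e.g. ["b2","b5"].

idom tree: b1←b0 b2←b0 b3←b1 b4←b1 b5←b0 b6←b0 b7←b0
Dom at joins:
  b1: preds {b0,b3}: {b0} ∩ {b0,b1,b3} = {b0}; idom=b0
  b2: preds {b0,b1}: {b0} ∩ {b0,b1} = {b0}; idom=b0
  b5: preds {b2,b4}: {b0,b2} ∩ {b0,b1,b4} = {b0}; idom=b0
  b6: preds {b0,b2,b5}: {b0} ∩ {b0,b2} ∩ {b0,b5} = {b0}; idom=b0
  b7: preds {b4,b5,b6}: {b0,b1,b4} ∩ {b0,b5} ∩ {b0,b6} = {b0}; idom=b0

Frontier:
  join b1 pred b0: · stop@b0
  join b1 pred b3: b3→b1 stop@b0
  join b2 pred b0: · stop@b0
  join b2 pred b1: b1 stop@b0
  join b5 pred b2: b2 stop@b0
  join b5 pred b4: b4→b1 stop@b0
  join b6 pred b0: · stop@b0
  join b6 pred b2: b2 stop@b0
  join b6 pred b5: b5 stop@b0
  join b7 pred b4: b4→b1 stop@b0
  join b7 pred b5: b5 stop@b0
  join b7 pred b6: b6 stop@b0
  b0 → ∅
  b1 → {b1,b2,b5,b7}
  b2 → {b5,b6}
  b3 → {b1}
  b4 → {b5,b7}
  b5 → {b6,b7}
  b6 → {b7}
  b7 → ∅

φ for i: defs {b1}
  DF⁺ = {b1,b2,b5,b6,b7}

Answer: ["b1", "b2", "b5", "b6", "b7"]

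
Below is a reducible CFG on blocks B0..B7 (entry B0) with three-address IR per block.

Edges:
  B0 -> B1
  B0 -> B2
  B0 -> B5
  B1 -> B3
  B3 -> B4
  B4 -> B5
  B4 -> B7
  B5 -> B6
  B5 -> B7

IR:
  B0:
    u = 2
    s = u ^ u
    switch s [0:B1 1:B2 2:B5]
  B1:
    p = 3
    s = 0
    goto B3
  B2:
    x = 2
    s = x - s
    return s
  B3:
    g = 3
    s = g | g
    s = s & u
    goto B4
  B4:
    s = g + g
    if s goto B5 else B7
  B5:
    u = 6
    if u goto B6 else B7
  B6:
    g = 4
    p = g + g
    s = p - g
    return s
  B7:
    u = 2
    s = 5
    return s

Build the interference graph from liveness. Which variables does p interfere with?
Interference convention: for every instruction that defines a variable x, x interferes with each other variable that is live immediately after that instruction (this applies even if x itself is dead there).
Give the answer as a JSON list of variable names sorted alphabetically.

Answer: ["g", "u"]

Analysis:
def/use:
  B0: def={s,u} ue=∅
  B1: def={p,s} ue=∅
  B2: def={s,x} ue={s}
  B3: def={g,s} ue={u}
  B4: def={s} ue={g}
  B5: def={u} ue=∅
  B6: def={g,p,s} ue=∅
  B7: def={s,u} ue=∅

Backward fixpoint:
  B0 li=∅ lo={s,u}
  B1 li={u} lo={u}
  B2 li={s} lo=∅
  B3 li={u} lo={g}
  B4 li={g} lo=∅
  B5 li=∅ lo=∅
  B6 li=∅ lo=∅
  B7 li=∅ lo=∅

Interfere edges:
  g: {p,s,u}
  p: {g,u}
  s: {g,u,x}
  u: {g,p,s}
  x: {s}

N(p) = ["g", "u"]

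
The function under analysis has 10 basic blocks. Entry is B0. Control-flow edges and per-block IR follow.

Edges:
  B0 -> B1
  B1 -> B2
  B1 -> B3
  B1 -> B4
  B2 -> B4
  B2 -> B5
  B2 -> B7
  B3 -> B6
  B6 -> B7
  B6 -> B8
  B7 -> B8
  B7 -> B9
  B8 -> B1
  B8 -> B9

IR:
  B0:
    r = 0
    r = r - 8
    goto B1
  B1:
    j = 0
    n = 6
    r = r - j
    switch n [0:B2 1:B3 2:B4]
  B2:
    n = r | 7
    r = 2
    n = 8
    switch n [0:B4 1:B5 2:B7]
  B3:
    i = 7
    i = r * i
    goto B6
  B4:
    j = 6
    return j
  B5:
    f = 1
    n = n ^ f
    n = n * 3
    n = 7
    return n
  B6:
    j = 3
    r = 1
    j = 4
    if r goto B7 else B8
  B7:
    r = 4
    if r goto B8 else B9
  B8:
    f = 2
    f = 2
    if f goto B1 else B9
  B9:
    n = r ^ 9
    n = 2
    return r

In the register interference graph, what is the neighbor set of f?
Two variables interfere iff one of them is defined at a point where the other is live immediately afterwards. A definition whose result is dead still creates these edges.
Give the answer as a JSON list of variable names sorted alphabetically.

Answer: ["n", "r"]

Analysis:
Per-block:
  B0: def={r} ue=∅
  B1: def={j,n,r} ue={r}
  B2: def={n,r} ue={r}
  B3: def={i} ue={r}
  B4: def={j} ue=∅
  B5: def={f,n} ue={n}
  B6: def={j,r} ue=∅
  B7: def={r} ue=∅
  B8: def={f} ue=∅
  B9: def={n} ue={r}

Live sets:
  B0 li=∅ lo={r}
  B1 li={r} lo={r}
  B2 li={r} lo={n}
  B3 li={r} lo=∅
  B4 li=∅ lo=∅
  B5 li={n} lo=∅
  B6 li=∅ lo={r}
  B7 li=∅ lo={r}
  B8 li={r} lo={r}
  B9 li={r} lo=∅

Conflict graph:
  f: {n,r}
  i: {r}
  j: {n,r}
  n: {f,j,r}
  r: {f,i,j,n}

N(f) = ["n", "r"]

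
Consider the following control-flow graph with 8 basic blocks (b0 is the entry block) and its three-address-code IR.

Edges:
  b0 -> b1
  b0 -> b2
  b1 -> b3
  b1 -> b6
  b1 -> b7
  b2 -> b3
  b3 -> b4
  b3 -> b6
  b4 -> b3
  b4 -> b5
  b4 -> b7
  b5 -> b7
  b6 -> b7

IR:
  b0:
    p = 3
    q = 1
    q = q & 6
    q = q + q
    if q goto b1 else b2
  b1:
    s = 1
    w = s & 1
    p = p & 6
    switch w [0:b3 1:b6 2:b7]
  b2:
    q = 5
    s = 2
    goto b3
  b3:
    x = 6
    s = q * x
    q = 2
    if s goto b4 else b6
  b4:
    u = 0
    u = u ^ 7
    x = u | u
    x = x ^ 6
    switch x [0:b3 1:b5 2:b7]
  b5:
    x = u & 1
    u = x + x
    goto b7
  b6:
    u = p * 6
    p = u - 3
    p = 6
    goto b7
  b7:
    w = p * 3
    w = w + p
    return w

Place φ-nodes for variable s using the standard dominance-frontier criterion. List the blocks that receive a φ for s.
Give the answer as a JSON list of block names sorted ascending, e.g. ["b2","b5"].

Answer: ["b3", "b6", "b7"]

Working:
idom tree: b1←b0 b2←b0 b3←b0 b4←b3 b5←b4 b6←b0 b7←b0
Dom∩ at merges:
  b3: preds {b1,b2,b4}: {b0,b1} ∩ {b0,b2} ∩ {b0,b3,b4} = {b0}; idom=b0
  b6: preds {b1,b3}: {b0,b1} ∩ {b0,b3} = {b0}; idom=b0
  b7: preds {b1,b4,b5,b6}: {b0,b1} ∩ {b0,b3,b4} ∩ {b0,b3,b4,b5} ∩ {b0,b6} = {b0}; idom=b0

DF derivation:
  b3←b1: walk b1 to b0
  b3←b2: walk b2 to b0
  b3←b4: walk b4→b3 to b0
  b6←b1: walk b1 to b0
  b6←b3: walk b3 to b0
  b7←b1: walk b1 to b0
  b7←b4: walk b4→b3 to b0
  b7←b5: walk b5→b4→b3 to b0
  b7←b6: walk b6 to b0
  DF(b0)=∅
  DF(b1)={b3,b6,b7}
  DF(b2)={b3}
  DF(b3)={b3,b6,b7}
  DF(b4)={b3,b7}
  DF(b5)={b7}
  DF(b6)={b7}
  DF(b7)=∅

φ for s: defs {b1,b2,b3}
  DF⁺ = {b3,b6,b7}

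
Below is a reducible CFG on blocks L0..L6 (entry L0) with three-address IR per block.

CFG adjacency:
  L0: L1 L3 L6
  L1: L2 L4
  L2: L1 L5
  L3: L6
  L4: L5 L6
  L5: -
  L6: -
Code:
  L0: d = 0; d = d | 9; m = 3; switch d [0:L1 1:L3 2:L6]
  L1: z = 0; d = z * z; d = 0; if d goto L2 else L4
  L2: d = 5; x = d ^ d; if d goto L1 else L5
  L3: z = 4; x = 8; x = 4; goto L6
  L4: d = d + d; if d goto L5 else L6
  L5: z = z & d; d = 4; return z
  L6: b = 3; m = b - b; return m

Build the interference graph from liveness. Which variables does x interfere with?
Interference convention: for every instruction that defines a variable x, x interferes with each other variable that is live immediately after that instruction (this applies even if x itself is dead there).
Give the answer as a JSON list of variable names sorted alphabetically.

def/use:
  L0: def={d,m} ue=∅
  L1: def={d,z} ue=∅
  L2: def={d,x} ue=∅
  L3: def={x,z} ue=∅
  L4: def={d} ue={d}
  L5: def={d,z} ue={d,z}
  L6: def={b,m} ue=∅

Liveness:
  L0: in=∅ out=∅
  L1: in=∅ out={d,z}
  L2: in={z} out={d,z}
  L3: in=∅ out=∅
  L4: in={d,z} out={d,z}
  L5: in={d,z} out=∅
  L6: in=∅ out=∅

Interference:
  b: ∅
  d: {m,x,z}
  m: {d}
  x: {d,z}
  z: {d,x}

N(x) = ["d", "z"]

Answer: ["d", "z"]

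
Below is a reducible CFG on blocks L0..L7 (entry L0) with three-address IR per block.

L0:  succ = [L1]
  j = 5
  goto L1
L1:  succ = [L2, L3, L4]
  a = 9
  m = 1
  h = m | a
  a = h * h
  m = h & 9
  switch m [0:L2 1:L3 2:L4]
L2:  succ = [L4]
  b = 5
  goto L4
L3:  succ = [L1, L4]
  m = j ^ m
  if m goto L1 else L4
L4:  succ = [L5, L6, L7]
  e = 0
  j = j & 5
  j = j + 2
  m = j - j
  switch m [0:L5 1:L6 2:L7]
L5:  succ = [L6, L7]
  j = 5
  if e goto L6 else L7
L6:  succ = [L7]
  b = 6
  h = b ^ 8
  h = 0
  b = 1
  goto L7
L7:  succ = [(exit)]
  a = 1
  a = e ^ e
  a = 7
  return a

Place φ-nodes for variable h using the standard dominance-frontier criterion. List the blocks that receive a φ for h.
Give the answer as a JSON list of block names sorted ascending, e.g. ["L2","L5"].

idom tree: L1←L0 L2←L1 L3←L1 L4←L1 L5←L4 L6←L4 L7←L4
Join-block Dom:
  L1: preds {L0,L3}: {L0} ∩ {L0,L1,L3} = {L0}; idom=L0
  L4: preds {L1,L2,L3}: {L0,L1} ∩ {L0,L1,L2} ∩ {L0,L1,L3} = {L0,L1}; idom=L1
  L6: preds {L4,L5}: {L0,L1,L4} ∩ {L0,L1,L4,L5} = {L0,L1,L4}; idom=L4
  L7: preds {L4,L5,L6}: {L0,L1,L4} ∩ {L0,L1,L4,L5} ∩ {L0,L1,L4,L6} = {L0,L1,L4}; idom=L4

Frontier:
  L1←L0: walk · to L0
  L1←L3: walk L3→L1 to L0
  L4←L1: walk · to L1
  L4←L2: walk L2 to L1
  L4←L3: walk L3 to L1
  L6←L4: walk · to L4
  L6←L5: walk L5 to L4
  L7←L4: walk · to L4
  L7←L5: walk L5 to L4
  L7←L6: walk L6 to L4
  L0 → ∅
  L1 → {L1}
  L2 → {L4}
  L3 → {L1,L4}
  L4 → ∅
  L5 → {L6,L7}
  L6 → {L7}
  L7 → ∅

φ for h: defs {L1,L6}
  DF⁺ = {L1,L7}

Answer: ["L1", "L7"]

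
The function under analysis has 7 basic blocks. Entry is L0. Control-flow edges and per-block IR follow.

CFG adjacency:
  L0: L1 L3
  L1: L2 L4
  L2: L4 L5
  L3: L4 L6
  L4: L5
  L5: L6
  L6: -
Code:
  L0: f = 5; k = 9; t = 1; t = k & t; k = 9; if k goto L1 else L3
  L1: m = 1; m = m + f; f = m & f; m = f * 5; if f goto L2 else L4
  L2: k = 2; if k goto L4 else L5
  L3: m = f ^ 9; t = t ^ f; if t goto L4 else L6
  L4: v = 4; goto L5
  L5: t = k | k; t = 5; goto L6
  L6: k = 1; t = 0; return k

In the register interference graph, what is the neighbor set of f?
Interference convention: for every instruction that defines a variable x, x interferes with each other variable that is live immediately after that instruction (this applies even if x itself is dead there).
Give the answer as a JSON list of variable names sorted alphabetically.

Block summaries:
  L0: {f,k,t} / ∅
  L1: {f,m} / {f}
  L2: {k} / ∅
  L3: {m,t} / {f,t}
  L4: {v} / ∅
  L5: {t} / {k}
  L6: {k,t} / ∅

Backward fixpoint:
  L0 li=∅ lo={f,k,t}
  L1 li={f,k} lo={k}
  L2 li=∅ lo={k}
  L3 li={f,k,t} lo={k}
  L4 li={k} lo={k}
  L5 li={k} lo=∅
  L6 li=∅ lo=∅

Interfere edges:
  f↔{k,m,t}
  k↔{f,m,t,v}
  m↔{f,k,t}
  t↔{f,k,m}
  v↔{k}

N(f) = ["k", "m", "t"]

Answer: ["k", "m", "t"]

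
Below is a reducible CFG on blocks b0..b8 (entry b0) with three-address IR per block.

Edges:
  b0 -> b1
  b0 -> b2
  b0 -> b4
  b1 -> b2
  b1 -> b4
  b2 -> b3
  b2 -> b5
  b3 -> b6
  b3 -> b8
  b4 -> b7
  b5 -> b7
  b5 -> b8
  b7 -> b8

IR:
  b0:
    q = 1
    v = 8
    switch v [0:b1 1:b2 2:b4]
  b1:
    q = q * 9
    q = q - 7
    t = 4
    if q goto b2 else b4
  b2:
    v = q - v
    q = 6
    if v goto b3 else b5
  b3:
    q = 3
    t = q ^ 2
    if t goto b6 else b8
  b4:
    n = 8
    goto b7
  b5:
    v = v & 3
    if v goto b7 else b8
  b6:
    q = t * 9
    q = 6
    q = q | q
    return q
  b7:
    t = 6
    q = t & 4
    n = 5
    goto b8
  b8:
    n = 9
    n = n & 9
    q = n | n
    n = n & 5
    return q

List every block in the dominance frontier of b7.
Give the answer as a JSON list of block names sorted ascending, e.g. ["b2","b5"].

idom tree: b1←b0 b2←b0 b3←b2 b4←b0 b5←b2 b6←b3 b7←b0 b8←b0
Dom∩ at merges:
  b2: preds {b0,b1}: {b0} ∩ {b0,b1} = {b0}; idom=b0
  b4: preds {b0,b1}: {b0} ∩ {b0,b1} = {b0}; idom=b0
  b7: preds {b4,b5}: {b0,b4} ∩ {b0,b2,b5} = {b0}; idom=b0
  b8: preds {b3,b5,b7}: {b0,b2,b3} ∩ {b0,b2,b5} ∩ {b0,b7} = {b0}; idom=b0

DF derivation:
  b2←b0: walk · to b0
  b2←b1: walk b1 to b0
  b4←b0: walk · to b0
  b4←b1: walk b1 to b0
  b7←b4: walk b4 to b0
  b7←b5: walk b5→b2 to b0
  b8←b3: walk b3→b2 to b0
  b8←b5: walk b5→b2 to b0
  b8←b7: walk b7 to b0
  b0 → ∅
  b1 → {b2,b4}
  b2 → {b7,b8}
  b3 → {b8}
  b4 → {b7}
  b5 → {b7,b8}
  b6 → ∅
  b7 → {b8}
  b8 → ∅

DF(b7) = ["b8"]

Answer: ["b8"]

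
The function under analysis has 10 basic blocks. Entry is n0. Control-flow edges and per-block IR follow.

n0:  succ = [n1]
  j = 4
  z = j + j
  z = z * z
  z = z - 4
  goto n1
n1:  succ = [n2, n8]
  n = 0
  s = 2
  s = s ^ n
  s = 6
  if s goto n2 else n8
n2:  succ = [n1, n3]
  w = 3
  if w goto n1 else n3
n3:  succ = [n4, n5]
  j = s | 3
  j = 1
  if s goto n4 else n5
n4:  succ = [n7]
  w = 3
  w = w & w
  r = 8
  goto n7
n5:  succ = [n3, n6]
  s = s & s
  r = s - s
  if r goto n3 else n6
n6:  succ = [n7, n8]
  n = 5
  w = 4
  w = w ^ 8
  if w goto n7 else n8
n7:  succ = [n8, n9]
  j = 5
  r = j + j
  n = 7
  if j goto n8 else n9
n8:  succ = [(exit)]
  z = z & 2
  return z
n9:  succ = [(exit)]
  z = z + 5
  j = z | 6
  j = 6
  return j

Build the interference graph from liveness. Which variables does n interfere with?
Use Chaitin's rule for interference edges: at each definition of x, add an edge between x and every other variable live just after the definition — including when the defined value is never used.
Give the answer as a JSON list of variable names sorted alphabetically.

Block summaries:
  n0 def {j,z} use ∅
  n1 def {n,s} use ∅
  n2 def {w} use ∅
  n3 def {j} use {s}
  n4 def {r,w} use ∅
  n5 def {r,s} use {s}
  n6 def {n,w} use ∅
  n7 def {j,n,r} use ∅
  n8 def {z} use {z}
  n9 def {j,z} use {z}

Liveness:
  live n0: ∅→{z}
  live n1: {z}→{s,z}
  live n2: {s,z}→{s,z}
  live n3: {s,z}→{s,z}
  live n4: {z}→{z}
  live n5: {s,z}→{s,z}
  live n6: {z}→{z}
  live n7: {z}→{z}
  live n8: {z}→∅
  live n9: {z}→∅

Interfere edges:
  j↔{n,r,s,z}
  n↔{j,s,z}
  r↔{j,s,z}
  s↔{j,n,r,w,z}
  w↔{s,z}
  z↔{j,n,r,s,w}

N(n) = ["j", "s", "z"]

Answer: ["j", "s", "z"]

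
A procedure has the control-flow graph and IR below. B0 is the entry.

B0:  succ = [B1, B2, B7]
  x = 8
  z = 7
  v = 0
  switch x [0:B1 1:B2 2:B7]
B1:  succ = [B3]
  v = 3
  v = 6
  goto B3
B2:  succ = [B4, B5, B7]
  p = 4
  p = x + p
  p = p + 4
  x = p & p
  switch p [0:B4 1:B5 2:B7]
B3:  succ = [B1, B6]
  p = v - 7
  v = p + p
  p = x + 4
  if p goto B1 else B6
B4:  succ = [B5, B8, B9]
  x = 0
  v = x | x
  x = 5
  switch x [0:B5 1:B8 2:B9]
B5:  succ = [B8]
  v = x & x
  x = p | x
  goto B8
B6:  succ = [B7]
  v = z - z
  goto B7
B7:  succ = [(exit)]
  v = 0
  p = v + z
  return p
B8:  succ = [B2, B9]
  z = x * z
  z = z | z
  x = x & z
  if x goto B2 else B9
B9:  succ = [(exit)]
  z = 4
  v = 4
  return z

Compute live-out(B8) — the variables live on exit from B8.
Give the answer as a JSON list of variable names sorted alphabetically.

Answer: ["x", "z"]

Analysis:
Per-block:
  B0: {v,x,z} / ∅
  B1: {v} / ∅
  B2: {p,x} / {x}
  B3: {p,v} / {v,x}
  B4: {v,x} / ∅
  B5: {v,x} / {p,x}
  B6: {v} / {z}
  B7: {p,v} / {z}
  B8: {x,z} / {x,z}
  B9: {v,z} / ∅

Backward fixpoint:
  B0: in=∅ out={x,z}
  B1: in={x,z} out={v,x,z}
  B2: in={x,z} out={p,x,z}
  B3: in={v,x,z} out={x,z}
  B4: in={p,z} out={p,x,z}
  B5: in={p,x,z} out={x,z}
  B6: in={z} out={z}
  B7: in={z} out=∅
  B8: in={x,z} out={x,z}
  B9: in=∅ out=∅

live-out(B8) = ["x", "z"]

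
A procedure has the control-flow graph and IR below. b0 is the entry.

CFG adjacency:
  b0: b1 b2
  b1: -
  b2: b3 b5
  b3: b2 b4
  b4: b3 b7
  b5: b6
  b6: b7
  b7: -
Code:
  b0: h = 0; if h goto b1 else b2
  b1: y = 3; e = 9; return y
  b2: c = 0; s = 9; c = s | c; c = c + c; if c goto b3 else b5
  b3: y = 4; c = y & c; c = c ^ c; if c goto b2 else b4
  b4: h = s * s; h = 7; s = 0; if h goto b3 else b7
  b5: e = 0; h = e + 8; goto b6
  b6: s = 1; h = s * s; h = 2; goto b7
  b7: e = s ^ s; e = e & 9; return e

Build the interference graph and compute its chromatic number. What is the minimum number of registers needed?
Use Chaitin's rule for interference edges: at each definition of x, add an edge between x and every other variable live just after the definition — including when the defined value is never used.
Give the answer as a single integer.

Answer: 3

Derivation:
Per-block:
  b0: def={h} ue=∅
  b1: def={e,y} ue=∅
  b2: def={c,s} ue=∅
  b3: def={c,y} ue={c}
  b4: def={h,s} ue={s}
  b5: def={e,h} ue=∅
  b6: def={h,s} ue=∅
  b7: def={e} ue={s}

Liveness:
  b0: in=∅ out=∅
  b1: in=∅ out=∅
  b2: in=∅ out={c,s}
  b3: in={c,s} out={c,s}
  b4: in={c,s} out={c,s}
  b5: in=∅ out=∅
  b6: in=∅ out={s}
  b7: in={s} out=∅

Interference:
  c: {h,s,y}
  e: {y}
  h: {c,s}
  s: {c,h,y}
  y: {c,e,s}

Colouring:
  lower bound: {c,h,s} mutually conflict ⇒ χ ≥ 3
  assign c→R0 e→R0 h→R2 s→R1 y→R2 — no edge inside a register ⇒ χ ≤ 3
  χ = 3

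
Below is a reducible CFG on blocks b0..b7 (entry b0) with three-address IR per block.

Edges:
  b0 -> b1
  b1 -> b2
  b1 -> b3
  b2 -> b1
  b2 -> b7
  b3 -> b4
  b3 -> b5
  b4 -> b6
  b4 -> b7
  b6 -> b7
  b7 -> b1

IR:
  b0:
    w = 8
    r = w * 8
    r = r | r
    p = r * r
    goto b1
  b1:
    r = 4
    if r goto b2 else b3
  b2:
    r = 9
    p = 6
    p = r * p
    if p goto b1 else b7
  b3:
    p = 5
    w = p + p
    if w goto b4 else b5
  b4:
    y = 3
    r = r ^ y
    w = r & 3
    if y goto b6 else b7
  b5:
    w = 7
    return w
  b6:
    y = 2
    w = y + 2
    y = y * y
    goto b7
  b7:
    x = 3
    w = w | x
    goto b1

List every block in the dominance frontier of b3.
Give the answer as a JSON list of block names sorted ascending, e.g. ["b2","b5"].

idom tree: b1←b0 b2←b1 b3←b1 b4←b3 b5←b3 b6←b4 b7←b1
Dom∩ at merges:
  b1: preds {b0,b2,b7}: {b0} ∩ {b0,b1,b2} ∩ {b0,b1,b7} = {b0}; idom=b0
  b7: preds {b2,b4,b6}: {b0,b1,b2} ∩ {b0,b1,b3,b4} ∩ {b0,b1,b3,b4,b6} = {b0,b1}; idom=b1

DF derivation:
  b1←b0: walk · to b0
  b1←b2: walk b2→b1 to b0
  b1←b7: walk b7→b1 to b0
  b7←b2: walk b2 to b1
  b7←b4: walk b4→b3 to b1
  b7←b6: walk b6→b4→b3 to b1
  b0 → ∅
  b1 → {b1}
  b2 → {b1,b7}
  b3 → {b7}
  b4 → {b7}
  b5 → ∅
  b6 → {b7}
  b7 → {b1}

DF(b3) = ["b7"]

Answer: ["b7"]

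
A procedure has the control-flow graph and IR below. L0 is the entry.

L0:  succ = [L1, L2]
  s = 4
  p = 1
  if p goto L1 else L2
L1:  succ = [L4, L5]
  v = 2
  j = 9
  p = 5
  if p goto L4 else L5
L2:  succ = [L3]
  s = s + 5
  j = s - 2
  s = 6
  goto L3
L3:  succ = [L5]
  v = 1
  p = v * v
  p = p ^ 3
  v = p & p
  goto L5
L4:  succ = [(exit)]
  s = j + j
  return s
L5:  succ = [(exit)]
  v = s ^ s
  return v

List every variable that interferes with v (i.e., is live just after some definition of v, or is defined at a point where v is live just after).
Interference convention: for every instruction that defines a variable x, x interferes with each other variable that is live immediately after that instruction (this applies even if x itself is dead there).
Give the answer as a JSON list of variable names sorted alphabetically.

Per-block:
  L0: {p,s} / ∅
  L1: {j,p,v} / ∅
  L2: {j,s} / {s}
  L3: {p,v} / ∅
  L4: {s} / {j}
  L5: {v} / {s}

Live sets:
  L0 li=∅ lo={s}
  L1 li={s} lo={j,s}
  L2 li={s} lo={s}
  L3 li={s} lo={s}
  L4 li={j} lo=∅
  L5 li={s} lo=∅

Interference:
  j — {p,s}
  p — {j,s}
  s — {j,p,v}
  v — {s}

N(v) = ["s"]

Answer: ["s"]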